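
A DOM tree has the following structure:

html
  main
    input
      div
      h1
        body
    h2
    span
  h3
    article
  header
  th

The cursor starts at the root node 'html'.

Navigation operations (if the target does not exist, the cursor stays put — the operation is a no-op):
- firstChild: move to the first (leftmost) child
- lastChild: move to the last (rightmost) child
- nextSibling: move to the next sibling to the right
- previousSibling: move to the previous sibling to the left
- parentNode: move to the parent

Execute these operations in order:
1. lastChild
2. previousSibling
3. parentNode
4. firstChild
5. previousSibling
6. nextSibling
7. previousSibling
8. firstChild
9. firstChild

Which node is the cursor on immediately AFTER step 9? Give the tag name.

Answer: div

Derivation:
After 1 (lastChild): th
After 2 (previousSibling): header
After 3 (parentNode): html
After 4 (firstChild): main
After 5 (previousSibling): main (no-op, stayed)
After 6 (nextSibling): h3
After 7 (previousSibling): main
After 8 (firstChild): input
After 9 (firstChild): div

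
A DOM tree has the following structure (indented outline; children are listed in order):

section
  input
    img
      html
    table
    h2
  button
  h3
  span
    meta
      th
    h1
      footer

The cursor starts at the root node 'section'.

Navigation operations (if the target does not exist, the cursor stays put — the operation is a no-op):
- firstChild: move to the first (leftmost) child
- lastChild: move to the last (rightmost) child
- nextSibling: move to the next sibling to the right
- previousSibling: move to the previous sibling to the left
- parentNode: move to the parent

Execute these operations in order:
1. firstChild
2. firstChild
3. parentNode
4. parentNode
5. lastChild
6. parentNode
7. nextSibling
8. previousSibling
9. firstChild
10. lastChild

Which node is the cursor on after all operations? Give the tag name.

Answer: h2

Derivation:
After 1 (firstChild): input
After 2 (firstChild): img
After 3 (parentNode): input
After 4 (parentNode): section
After 5 (lastChild): span
After 6 (parentNode): section
After 7 (nextSibling): section (no-op, stayed)
After 8 (previousSibling): section (no-op, stayed)
After 9 (firstChild): input
After 10 (lastChild): h2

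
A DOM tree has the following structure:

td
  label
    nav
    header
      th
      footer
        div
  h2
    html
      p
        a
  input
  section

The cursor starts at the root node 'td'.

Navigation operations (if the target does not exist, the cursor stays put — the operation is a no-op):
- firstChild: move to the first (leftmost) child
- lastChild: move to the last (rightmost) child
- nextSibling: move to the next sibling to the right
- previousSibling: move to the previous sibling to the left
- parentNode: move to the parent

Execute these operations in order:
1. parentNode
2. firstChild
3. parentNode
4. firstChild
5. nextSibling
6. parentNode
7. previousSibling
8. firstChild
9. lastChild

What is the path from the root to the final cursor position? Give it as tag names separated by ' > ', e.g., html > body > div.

Answer: td > label > header

Derivation:
After 1 (parentNode): td (no-op, stayed)
After 2 (firstChild): label
After 3 (parentNode): td
After 4 (firstChild): label
After 5 (nextSibling): h2
After 6 (parentNode): td
After 7 (previousSibling): td (no-op, stayed)
After 8 (firstChild): label
After 9 (lastChild): header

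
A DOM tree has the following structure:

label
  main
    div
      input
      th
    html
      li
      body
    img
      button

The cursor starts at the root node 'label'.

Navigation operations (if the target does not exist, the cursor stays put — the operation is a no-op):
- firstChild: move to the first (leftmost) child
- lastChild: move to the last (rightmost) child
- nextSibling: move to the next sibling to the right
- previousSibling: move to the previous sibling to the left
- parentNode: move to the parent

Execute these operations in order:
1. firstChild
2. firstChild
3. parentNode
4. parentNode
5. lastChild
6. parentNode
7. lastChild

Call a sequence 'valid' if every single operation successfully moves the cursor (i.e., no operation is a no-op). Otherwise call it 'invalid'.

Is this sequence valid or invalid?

After 1 (firstChild): main
After 2 (firstChild): div
After 3 (parentNode): main
After 4 (parentNode): label
After 5 (lastChild): main
After 6 (parentNode): label
After 7 (lastChild): main

Answer: valid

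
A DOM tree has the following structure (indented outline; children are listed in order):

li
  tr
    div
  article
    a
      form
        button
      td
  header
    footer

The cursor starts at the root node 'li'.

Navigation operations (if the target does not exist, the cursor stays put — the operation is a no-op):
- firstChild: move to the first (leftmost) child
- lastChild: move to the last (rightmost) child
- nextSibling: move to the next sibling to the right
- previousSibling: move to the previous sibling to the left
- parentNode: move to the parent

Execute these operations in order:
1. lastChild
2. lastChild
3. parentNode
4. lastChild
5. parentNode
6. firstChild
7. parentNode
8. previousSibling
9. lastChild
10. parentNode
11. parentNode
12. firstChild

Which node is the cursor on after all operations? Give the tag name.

Answer: tr

Derivation:
After 1 (lastChild): header
After 2 (lastChild): footer
After 3 (parentNode): header
After 4 (lastChild): footer
After 5 (parentNode): header
After 6 (firstChild): footer
After 7 (parentNode): header
After 8 (previousSibling): article
After 9 (lastChild): a
After 10 (parentNode): article
After 11 (parentNode): li
After 12 (firstChild): tr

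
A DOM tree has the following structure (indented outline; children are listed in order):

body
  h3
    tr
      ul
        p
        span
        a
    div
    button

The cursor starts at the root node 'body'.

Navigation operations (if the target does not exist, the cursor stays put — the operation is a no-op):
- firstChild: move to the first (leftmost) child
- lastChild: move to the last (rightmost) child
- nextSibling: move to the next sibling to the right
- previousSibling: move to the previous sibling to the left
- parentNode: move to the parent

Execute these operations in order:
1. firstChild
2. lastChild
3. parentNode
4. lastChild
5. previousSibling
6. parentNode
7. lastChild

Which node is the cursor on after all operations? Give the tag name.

Answer: button

Derivation:
After 1 (firstChild): h3
After 2 (lastChild): button
After 3 (parentNode): h3
After 4 (lastChild): button
After 5 (previousSibling): div
After 6 (parentNode): h3
After 7 (lastChild): button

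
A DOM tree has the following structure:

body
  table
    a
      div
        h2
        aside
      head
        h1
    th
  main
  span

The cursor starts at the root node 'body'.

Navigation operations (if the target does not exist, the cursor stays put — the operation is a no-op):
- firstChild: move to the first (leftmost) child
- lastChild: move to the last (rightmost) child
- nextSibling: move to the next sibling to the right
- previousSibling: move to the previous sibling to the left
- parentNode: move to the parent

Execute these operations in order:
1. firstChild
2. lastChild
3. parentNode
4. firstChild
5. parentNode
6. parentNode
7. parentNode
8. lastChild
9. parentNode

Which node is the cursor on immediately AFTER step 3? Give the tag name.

Answer: table

Derivation:
After 1 (firstChild): table
After 2 (lastChild): th
After 3 (parentNode): table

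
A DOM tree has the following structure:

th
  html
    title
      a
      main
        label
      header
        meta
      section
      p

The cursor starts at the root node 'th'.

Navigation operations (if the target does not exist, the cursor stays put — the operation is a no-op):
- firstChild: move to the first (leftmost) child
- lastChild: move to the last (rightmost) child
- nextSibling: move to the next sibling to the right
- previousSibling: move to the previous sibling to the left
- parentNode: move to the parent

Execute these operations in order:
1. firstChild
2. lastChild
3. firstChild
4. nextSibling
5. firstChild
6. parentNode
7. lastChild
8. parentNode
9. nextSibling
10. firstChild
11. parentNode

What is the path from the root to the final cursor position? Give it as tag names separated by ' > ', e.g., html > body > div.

Answer: th > html > title > header

Derivation:
After 1 (firstChild): html
After 2 (lastChild): title
After 3 (firstChild): a
After 4 (nextSibling): main
After 5 (firstChild): label
After 6 (parentNode): main
After 7 (lastChild): label
After 8 (parentNode): main
After 9 (nextSibling): header
After 10 (firstChild): meta
After 11 (parentNode): header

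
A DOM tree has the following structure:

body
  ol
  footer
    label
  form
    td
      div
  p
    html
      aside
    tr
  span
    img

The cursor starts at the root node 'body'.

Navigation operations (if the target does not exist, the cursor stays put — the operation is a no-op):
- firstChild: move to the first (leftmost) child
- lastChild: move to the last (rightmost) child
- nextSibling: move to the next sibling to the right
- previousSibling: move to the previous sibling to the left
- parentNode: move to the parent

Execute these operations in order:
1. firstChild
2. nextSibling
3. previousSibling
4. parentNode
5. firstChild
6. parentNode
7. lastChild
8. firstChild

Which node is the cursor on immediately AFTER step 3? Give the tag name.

After 1 (firstChild): ol
After 2 (nextSibling): footer
After 3 (previousSibling): ol

Answer: ol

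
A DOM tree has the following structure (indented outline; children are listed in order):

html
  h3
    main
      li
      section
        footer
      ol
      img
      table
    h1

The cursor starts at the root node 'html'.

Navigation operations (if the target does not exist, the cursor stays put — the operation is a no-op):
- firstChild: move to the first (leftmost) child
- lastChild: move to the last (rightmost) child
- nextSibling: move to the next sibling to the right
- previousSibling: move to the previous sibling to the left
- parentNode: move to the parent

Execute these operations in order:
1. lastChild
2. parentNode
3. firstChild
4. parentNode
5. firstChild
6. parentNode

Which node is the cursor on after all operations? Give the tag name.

Answer: html

Derivation:
After 1 (lastChild): h3
After 2 (parentNode): html
After 3 (firstChild): h3
After 4 (parentNode): html
After 5 (firstChild): h3
After 6 (parentNode): html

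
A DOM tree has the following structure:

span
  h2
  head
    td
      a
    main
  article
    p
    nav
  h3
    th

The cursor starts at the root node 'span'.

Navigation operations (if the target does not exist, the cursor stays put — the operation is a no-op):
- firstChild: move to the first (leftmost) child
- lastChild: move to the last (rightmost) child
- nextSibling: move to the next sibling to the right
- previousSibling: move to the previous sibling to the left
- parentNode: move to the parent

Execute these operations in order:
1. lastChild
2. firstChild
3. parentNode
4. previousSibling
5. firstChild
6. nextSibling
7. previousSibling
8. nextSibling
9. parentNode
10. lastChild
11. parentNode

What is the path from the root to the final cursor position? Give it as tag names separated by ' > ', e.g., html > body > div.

Answer: span > article

Derivation:
After 1 (lastChild): h3
After 2 (firstChild): th
After 3 (parentNode): h3
After 4 (previousSibling): article
After 5 (firstChild): p
After 6 (nextSibling): nav
After 7 (previousSibling): p
After 8 (nextSibling): nav
After 9 (parentNode): article
After 10 (lastChild): nav
After 11 (parentNode): article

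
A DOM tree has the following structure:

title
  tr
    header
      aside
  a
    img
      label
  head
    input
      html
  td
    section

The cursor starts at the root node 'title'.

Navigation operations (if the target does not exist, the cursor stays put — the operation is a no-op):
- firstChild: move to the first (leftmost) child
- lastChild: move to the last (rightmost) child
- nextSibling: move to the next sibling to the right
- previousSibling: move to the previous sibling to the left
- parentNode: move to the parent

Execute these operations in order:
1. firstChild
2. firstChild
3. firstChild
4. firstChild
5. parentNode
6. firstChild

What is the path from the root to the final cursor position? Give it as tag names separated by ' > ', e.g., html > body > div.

After 1 (firstChild): tr
After 2 (firstChild): header
After 3 (firstChild): aside
After 4 (firstChild): aside (no-op, stayed)
After 5 (parentNode): header
After 6 (firstChild): aside

Answer: title > tr > header > aside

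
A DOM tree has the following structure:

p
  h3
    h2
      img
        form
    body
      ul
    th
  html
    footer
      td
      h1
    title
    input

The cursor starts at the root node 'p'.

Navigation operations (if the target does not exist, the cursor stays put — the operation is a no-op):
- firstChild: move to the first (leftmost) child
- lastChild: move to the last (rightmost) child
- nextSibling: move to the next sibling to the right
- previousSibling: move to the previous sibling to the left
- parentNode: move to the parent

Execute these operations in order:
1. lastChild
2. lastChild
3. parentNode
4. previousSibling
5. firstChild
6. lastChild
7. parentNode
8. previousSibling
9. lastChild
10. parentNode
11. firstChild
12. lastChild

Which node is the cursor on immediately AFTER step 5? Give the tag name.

After 1 (lastChild): html
After 2 (lastChild): input
After 3 (parentNode): html
After 4 (previousSibling): h3
After 5 (firstChild): h2

Answer: h2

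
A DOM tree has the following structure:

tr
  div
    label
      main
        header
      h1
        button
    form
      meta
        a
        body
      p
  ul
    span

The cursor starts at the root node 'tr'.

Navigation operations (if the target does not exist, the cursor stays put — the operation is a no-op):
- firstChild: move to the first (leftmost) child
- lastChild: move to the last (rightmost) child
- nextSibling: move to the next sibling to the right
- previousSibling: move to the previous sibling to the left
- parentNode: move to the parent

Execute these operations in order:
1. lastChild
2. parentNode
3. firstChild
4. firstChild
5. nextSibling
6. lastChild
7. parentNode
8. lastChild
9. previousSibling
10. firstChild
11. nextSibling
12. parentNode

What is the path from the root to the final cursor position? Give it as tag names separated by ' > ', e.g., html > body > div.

Answer: tr > div > form > meta

Derivation:
After 1 (lastChild): ul
After 2 (parentNode): tr
After 3 (firstChild): div
After 4 (firstChild): label
After 5 (nextSibling): form
After 6 (lastChild): p
After 7 (parentNode): form
After 8 (lastChild): p
After 9 (previousSibling): meta
After 10 (firstChild): a
After 11 (nextSibling): body
After 12 (parentNode): meta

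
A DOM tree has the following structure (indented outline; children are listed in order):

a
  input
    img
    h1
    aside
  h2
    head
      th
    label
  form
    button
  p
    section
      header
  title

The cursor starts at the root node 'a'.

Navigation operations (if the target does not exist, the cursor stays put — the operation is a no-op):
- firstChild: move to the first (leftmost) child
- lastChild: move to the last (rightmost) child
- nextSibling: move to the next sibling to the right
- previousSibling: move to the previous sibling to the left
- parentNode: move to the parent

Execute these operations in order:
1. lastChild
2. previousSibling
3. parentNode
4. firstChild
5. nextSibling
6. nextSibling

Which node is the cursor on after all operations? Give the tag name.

After 1 (lastChild): title
After 2 (previousSibling): p
After 3 (parentNode): a
After 4 (firstChild): input
After 5 (nextSibling): h2
After 6 (nextSibling): form

Answer: form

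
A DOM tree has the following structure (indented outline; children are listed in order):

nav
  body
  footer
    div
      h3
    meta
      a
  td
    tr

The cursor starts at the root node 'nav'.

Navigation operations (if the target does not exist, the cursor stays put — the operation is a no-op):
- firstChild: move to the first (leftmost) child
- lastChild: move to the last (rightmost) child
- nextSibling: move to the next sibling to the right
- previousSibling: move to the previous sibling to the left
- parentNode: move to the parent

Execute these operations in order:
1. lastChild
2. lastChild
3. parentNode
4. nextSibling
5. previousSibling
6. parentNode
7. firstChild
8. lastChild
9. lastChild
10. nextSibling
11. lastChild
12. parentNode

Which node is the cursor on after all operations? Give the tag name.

After 1 (lastChild): td
After 2 (lastChild): tr
After 3 (parentNode): td
After 4 (nextSibling): td (no-op, stayed)
After 5 (previousSibling): footer
After 6 (parentNode): nav
After 7 (firstChild): body
After 8 (lastChild): body (no-op, stayed)
After 9 (lastChild): body (no-op, stayed)
After 10 (nextSibling): footer
After 11 (lastChild): meta
After 12 (parentNode): footer

Answer: footer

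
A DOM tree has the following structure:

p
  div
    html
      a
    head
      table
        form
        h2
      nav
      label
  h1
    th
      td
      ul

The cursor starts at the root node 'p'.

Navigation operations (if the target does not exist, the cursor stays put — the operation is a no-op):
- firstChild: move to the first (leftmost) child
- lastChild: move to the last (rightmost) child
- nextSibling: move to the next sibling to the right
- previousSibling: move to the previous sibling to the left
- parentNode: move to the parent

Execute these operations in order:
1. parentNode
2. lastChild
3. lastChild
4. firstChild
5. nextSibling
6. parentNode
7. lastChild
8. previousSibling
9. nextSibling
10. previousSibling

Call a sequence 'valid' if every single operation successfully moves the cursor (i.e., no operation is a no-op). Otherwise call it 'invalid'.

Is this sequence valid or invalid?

Answer: invalid

Derivation:
After 1 (parentNode): p (no-op, stayed)
After 2 (lastChild): h1
After 3 (lastChild): th
After 4 (firstChild): td
After 5 (nextSibling): ul
After 6 (parentNode): th
After 7 (lastChild): ul
After 8 (previousSibling): td
After 9 (nextSibling): ul
After 10 (previousSibling): td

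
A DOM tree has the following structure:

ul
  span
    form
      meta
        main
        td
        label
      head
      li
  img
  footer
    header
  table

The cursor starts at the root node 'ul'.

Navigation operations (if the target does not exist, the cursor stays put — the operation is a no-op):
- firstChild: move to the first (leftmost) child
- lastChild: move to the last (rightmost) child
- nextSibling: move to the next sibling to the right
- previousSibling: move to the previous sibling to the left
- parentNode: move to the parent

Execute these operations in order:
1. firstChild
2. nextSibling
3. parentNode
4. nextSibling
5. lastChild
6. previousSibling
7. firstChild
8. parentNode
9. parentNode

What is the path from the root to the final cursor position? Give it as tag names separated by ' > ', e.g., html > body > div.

Answer: ul

Derivation:
After 1 (firstChild): span
After 2 (nextSibling): img
After 3 (parentNode): ul
After 4 (nextSibling): ul (no-op, stayed)
After 5 (lastChild): table
After 6 (previousSibling): footer
After 7 (firstChild): header
After 8 (parentNode): footer
After 9 (parentNode): ul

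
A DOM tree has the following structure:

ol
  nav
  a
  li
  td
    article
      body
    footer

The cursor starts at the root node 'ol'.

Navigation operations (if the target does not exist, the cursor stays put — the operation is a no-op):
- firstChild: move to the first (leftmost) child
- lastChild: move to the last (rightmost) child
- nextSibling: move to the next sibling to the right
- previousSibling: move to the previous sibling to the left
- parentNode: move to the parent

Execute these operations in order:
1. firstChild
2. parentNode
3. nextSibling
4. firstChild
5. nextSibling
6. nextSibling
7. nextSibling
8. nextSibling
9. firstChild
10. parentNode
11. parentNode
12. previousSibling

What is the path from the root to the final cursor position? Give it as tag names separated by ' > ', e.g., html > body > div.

After 1 (firstChild): nav
After 2 (parentNode): ol
After 3 (nextSibling): ol (no-op, stayed)
After 4 (firstChild): nav
After 5 (nextSibling): a
After 6 (nextSibling): li
After 7 (nextSibling): td
After 8 (nextSibling): td (no-op, stayed)
After 9 (firstChild): article
After 10 (parentNode): td
After 11 (parentNode): ol
After 12 (previousSibling): ol (no-op, stayed)

Answer: ol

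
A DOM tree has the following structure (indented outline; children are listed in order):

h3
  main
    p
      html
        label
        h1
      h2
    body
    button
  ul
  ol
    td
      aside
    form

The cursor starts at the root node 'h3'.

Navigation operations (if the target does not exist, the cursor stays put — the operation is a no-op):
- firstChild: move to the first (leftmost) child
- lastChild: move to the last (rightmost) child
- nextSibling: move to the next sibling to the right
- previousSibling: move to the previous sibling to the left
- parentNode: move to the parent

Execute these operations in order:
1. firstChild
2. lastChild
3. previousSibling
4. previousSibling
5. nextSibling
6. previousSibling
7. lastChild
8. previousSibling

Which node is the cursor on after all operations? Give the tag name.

Answer: html

Derivation:
After 1 (firstChild): main
After 2 (lastChild): button
After 3 (previousSibling): body
After 4 (previousSibling): p
After 5 (nextSibling): body
After 6 (previousSibling): p
After 7 (lastChild): h2
After 8 (previousSibling): html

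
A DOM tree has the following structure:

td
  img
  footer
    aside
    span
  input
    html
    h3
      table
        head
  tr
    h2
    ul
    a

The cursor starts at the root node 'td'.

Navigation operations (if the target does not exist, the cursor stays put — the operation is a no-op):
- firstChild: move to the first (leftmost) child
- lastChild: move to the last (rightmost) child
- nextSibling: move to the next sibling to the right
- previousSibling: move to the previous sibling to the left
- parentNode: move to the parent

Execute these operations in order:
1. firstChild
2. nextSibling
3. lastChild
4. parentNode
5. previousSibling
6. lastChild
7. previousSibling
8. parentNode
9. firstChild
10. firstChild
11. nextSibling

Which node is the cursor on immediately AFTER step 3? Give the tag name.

After 1 (firstChild): img
After 2 (nextSibling): footer
After 3 (lastChild): span

Answer: span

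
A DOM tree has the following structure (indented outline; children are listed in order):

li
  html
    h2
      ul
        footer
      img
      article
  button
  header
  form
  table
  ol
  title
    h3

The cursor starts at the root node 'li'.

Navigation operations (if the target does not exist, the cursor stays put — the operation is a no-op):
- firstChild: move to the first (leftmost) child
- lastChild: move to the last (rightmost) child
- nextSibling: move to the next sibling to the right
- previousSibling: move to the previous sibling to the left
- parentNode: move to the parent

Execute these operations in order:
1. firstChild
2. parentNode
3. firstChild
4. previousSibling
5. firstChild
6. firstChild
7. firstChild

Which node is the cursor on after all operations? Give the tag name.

After 1 (firstChild): html
After 2 (parentNode): li
After 3 (firstChild): html
After 4 (previousSibling): html (no-op, stayed)
After 5 (firstChild): h2
After 6 (firstChild): ul
After 7 (firstChild): footer

Answer: footer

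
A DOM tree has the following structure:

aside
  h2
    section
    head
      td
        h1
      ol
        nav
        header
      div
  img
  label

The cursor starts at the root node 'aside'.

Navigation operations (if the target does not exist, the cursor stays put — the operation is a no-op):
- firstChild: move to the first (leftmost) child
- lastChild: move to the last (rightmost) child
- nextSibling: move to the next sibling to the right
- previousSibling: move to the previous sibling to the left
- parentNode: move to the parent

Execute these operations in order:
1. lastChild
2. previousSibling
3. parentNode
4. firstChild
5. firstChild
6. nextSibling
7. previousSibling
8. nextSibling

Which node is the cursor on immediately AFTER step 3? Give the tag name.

After 1 (lastChild): label
After 2 (previousSibling): img
After 3 (parentNode): aside

Answer: aside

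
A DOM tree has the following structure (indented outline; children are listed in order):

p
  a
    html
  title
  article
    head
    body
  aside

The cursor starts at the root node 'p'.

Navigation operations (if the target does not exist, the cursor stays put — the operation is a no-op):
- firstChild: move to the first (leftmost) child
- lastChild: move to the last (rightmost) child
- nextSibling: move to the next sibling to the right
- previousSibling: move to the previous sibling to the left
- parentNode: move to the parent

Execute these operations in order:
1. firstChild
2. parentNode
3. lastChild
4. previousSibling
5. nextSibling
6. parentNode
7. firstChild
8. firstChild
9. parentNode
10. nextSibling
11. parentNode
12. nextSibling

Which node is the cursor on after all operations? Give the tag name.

After 1 (firstChild): a
After 2 (parentNode): p
After 3 (lastChild): aside
After 4 (previousSibling): article
After 5 (nextSibling): aside
After 6 (parentNode): p
After 7 (firstChild): a
After 8 (firstChild): html
After 9 (parentNode): a
After 10 (nextSibling): title
After 11 (parentNode): p
After 12 (nextSibling): p (no-op, stayed)

Answer: p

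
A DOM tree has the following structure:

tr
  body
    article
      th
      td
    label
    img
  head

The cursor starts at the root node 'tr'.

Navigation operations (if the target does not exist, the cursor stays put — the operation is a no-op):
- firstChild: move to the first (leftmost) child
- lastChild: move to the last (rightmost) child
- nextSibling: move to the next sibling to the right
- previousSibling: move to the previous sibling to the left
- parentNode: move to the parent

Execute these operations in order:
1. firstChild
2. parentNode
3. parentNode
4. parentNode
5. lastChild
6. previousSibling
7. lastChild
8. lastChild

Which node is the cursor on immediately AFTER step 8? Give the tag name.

After 1 (firstChild): body
After 2 (parentNode): tr
After 3 (parentNode): tr (no-op, stayed)
After 4 (parentNode): tr (no-op, stayed)
After 5 (lastChild): head
After 6 (previousSibling): body
After 7 (lastChild): img
After 8 (lastChild): img (no-op, stayed)

Answer: img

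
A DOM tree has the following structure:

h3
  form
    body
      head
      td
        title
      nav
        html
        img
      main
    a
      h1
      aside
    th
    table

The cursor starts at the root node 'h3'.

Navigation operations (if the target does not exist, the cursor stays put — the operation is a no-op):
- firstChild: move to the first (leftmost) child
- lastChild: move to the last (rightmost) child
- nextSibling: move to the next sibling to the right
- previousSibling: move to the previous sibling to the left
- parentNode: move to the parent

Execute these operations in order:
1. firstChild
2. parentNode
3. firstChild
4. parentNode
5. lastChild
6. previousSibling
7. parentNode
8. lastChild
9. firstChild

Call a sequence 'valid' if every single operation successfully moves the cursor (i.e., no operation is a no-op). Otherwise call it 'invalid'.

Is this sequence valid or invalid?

After 1 (firstChild): form
After 2 (parentNode): h3
After 3 (firstChild): form
After 4 (parentNode): h3
After 5 (lastChild): form
After 6 (previousSibling): form (no-op, stayed)
After 7 (parentNode): h3
After 8 (lastChild): form
After 9 (firstChild): body

Answer: invalid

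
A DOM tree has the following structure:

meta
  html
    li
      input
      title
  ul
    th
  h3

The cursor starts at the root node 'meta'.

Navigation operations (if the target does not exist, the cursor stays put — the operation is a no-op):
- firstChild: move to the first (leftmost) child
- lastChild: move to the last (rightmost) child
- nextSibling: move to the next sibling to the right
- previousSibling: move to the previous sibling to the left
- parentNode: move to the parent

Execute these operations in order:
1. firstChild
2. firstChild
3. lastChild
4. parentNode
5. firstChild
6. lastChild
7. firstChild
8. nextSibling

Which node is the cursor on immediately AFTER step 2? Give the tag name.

After 1 (firstChild): html
After 2 (firstChild): li

Answer: li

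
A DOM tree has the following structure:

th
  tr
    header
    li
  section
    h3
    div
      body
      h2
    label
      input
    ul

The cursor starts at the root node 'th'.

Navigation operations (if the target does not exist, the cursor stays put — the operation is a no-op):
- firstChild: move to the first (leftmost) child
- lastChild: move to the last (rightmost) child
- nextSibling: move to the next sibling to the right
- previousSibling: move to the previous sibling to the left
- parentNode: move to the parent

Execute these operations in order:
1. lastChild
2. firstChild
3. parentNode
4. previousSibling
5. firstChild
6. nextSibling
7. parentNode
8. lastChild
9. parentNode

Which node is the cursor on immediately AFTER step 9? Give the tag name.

Answer: tr

Derivation:
After 1 (lastChild): section
After 2 (firstChild): h3
After 3 (parentNode): section
After 4 (previousSibling): tr
After 5 (firstChild): header
After 6 (nextSibling): li
After 7 (parentNode): tr
After 8 (lastChild): li
After 9 (parentNode): tr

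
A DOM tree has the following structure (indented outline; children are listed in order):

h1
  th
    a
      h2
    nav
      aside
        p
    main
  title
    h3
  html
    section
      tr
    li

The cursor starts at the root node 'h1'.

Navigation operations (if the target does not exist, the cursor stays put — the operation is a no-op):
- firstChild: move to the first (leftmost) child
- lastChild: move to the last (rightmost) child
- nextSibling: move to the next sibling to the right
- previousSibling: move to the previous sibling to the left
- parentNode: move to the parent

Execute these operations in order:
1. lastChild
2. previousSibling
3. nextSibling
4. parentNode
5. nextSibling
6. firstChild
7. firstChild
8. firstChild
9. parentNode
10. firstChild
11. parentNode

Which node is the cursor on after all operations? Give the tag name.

After 1 (lastChild): html
After 2 (previousSibling): title
After 3 (nextSibling): html
After 4 (parentNode): h1
After 5 (nextSibling): h1 (no-op, stayed)
After 6 (firstChild): th
After 7 (firstChild): a
After 8 (firstChild): h2
After 9 (parentNode): a
After 10 (firstChild): h2
After 11 (parentNode): a

Answer: a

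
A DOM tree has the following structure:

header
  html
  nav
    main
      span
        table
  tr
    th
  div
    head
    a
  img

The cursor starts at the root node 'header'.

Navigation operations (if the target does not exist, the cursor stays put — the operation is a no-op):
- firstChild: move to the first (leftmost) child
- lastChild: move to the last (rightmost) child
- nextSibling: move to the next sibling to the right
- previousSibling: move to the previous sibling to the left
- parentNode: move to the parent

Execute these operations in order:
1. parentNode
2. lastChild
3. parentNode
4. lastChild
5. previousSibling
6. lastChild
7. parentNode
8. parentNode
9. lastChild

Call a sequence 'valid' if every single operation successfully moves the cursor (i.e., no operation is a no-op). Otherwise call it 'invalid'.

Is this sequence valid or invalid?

Answer: invalid

Derivation:
After 1 (parentNode): header (no-op, stayed)
After 2 (lastChild): img
After 3 (parentNode): header
After 4 (lastChild): img
After 5 (previousSibling): div
After 6 (lastChild): a
After 7 (parentNode): div
After 8 (parentNode): header
After 9 (lastChild): img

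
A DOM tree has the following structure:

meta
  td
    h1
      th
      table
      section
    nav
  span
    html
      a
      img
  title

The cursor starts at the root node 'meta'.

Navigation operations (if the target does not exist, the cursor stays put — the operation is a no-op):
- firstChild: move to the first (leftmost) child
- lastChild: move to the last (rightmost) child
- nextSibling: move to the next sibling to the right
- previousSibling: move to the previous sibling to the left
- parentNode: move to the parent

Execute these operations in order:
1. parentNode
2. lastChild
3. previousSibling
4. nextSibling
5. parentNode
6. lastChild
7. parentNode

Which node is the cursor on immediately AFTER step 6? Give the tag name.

After 1 (parentNode): meta (no-op, stayed)
After 2 (lastChild): title
After 3 (previousSibling): span
After 4 (nextSibling): title
After 5 (parentNode): meta
After 6 (lastChild): title

Answer: title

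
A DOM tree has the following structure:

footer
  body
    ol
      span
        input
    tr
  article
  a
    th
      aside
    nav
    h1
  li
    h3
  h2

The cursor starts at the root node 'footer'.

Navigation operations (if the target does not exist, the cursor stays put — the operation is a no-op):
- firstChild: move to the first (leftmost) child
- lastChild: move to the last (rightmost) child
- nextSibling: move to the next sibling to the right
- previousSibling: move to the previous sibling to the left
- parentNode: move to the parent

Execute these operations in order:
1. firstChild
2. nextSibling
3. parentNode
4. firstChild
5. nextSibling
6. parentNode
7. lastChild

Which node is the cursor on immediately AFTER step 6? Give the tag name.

Answer: footer

Derivation:
After 1 (firstChild): body
After 2 (nextSibling): article
After 3 (parentNode): footer
After 4 (firstChild): body
After 5 (nextSibling): article
After 6 (parentNode): footer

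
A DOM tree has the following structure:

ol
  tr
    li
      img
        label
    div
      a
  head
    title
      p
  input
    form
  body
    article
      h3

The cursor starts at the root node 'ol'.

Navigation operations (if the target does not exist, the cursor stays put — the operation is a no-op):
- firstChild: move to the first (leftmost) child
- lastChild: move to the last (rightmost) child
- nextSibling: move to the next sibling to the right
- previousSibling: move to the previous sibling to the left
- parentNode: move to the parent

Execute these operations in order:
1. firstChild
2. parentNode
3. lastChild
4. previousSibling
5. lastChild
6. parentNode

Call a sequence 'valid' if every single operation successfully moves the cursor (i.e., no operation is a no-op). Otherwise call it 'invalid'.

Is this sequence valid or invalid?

After 1 (firstChild): tr
After 2 (parentNode): ol
After 3 (lastChild): body
After 4 (previousSibling): input
After 5 (lastChild): form
After 6 (parentNode): input

Answer: valid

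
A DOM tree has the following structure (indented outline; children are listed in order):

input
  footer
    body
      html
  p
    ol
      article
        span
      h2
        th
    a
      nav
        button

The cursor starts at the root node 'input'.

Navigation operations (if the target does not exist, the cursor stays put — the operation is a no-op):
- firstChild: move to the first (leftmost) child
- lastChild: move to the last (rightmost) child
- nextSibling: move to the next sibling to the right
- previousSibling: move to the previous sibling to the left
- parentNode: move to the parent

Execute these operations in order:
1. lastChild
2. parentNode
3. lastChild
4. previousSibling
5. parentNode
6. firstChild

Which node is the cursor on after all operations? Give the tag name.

Answer: footer

Derivation:
After 1 (lastChild): p
After 2 (parentNode): input
After 3 (lastChild): p
After 4 (previousSibling): footer
After 5 (parentNode): input
After 6 (firstChild): footer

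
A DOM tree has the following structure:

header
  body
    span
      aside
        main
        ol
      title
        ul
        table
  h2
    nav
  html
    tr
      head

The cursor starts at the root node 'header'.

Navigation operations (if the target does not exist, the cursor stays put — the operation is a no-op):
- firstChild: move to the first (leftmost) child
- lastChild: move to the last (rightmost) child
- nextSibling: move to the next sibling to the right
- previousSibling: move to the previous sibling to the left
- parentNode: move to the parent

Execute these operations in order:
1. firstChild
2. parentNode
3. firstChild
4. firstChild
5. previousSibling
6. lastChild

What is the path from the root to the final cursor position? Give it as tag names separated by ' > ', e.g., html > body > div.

Answer: header > body > span > title

Derivation:
After 1 (firstChild): body
After 2 (parentNode): header
After 3 (firstChild): body
After 4 (firstChild): span
After 5 (previousSibling): span (no-op, stayed)
After 6 (lastChild): title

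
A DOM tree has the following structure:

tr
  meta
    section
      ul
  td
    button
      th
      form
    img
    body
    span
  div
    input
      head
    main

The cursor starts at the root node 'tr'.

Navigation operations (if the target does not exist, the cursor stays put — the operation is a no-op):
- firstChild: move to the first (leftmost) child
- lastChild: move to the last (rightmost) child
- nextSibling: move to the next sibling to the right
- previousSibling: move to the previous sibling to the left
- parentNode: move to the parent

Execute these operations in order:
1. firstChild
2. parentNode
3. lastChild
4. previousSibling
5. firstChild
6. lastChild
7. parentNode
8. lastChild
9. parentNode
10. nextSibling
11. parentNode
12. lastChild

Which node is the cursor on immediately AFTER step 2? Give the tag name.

Answer: tr

Derivation:
After 1 (firstChild): meta
After 2 (parentNode): tr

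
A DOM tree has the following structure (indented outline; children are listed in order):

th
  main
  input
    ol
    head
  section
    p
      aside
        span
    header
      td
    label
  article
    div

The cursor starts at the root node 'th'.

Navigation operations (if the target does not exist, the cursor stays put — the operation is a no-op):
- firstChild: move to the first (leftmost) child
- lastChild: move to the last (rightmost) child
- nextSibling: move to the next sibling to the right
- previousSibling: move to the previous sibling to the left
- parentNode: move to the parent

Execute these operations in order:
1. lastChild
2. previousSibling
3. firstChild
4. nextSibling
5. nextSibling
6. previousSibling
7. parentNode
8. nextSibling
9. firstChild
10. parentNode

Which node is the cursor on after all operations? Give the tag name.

After 1 (lastChild): article
After 2 (previousSibling): section
After 3 (firstChild): p
After 4 (nextSibling): header
After 5 (nextSibling): label
After 6 (previousSibling): header
After 7 (parentNode): section
After 8 (nextSibling): article
After 9 (firstChild): div
After 10 (parentNode): article

Answer: article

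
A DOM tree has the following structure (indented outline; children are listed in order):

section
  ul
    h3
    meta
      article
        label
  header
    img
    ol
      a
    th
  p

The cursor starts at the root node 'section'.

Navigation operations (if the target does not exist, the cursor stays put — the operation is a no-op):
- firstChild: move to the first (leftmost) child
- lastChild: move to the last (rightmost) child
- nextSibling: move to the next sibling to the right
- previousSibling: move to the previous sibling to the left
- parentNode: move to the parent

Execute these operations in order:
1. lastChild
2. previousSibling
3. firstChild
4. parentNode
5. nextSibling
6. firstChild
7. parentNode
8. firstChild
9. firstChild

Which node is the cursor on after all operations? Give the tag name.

After 1 (lastChild): p
After 2 (previousSibling): header
After 3 (firstChild): img
After 4 (parentNode): header
After 5 (nextSibling): p
After 6 (firstChild): p (no-op, stayed)
After 7 (parentNode): section
After 8 (firstChild): ul
After 9 (firstChild): h3

Answer: h3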